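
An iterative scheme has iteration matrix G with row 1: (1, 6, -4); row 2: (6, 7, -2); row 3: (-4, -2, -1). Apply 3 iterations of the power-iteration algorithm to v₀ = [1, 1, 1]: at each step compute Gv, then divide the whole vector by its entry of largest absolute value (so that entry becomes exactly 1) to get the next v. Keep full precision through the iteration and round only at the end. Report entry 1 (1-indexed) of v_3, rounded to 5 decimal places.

0.61401

Gv0 = (3.000000, 11.000000, -7.000000); divide by 11.000000 → v1 = (0.272727, 1.000000, -0.636364)
Gv1 = (8.818182, 9.909091, -2.454545); divide by 9.909091 → v2 = (0.889908, 1.000000, -0.247706)
Gv2 = (7.880734, 12.834862, -5.311927); divide by 12.834862 → v3 = (0.614010, 1.000000, -0.413867)
Requested entry of v3: 859/1399 = 0.61401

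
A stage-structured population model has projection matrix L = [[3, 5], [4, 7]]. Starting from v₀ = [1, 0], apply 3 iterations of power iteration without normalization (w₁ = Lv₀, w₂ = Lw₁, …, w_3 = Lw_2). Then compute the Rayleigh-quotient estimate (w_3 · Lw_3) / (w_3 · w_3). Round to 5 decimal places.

w1 = Lv₀ = (3·1 + 5·0; 4·1 + 7·0) = (3, 4)
w2 = Lw1 = (3·3 + 5·4; 4·3 + 7·4) = (29, 40)
w3 = Lw2 = (287, 396)
Lw3 = (2841, 3920)
w3·Lw3 = 287·2841 + 396·3920 = 2367687; w3·w3 = 287·287 + 396·396 = 239185
λ ≈ 2367687/239185 = 9.89898

λ ≈ 9.89898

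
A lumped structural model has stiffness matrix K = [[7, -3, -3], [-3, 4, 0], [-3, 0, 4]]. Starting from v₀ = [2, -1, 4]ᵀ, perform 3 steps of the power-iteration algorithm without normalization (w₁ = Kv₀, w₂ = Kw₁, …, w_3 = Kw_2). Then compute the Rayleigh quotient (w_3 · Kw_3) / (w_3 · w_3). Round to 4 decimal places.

w1 = Kv₀ = (5, -10, 10)
w2 = Kw1 = (35, -55, 25)
w3 = Kw2 = (335, -325, -5)
Kw3 = (3335, -2305, -1025)
w3·Kw3 = 335·3335 + (-325)·(-2305) + (-5)·(-1025) = 1871475; w3·w3 = 335·335 + (-325)·(-325) + (-5)·(-5) = 217875
λ ≈ 1871475/217875 = 8.5897

8.5897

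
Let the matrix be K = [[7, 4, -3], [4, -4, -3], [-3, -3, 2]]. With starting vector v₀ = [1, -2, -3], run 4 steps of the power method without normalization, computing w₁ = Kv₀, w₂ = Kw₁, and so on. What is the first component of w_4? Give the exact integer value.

w1 = Kv₀ = (7·1 + 4·(-2) + (-3)·(-3); 4·1 + (-4)·(-2) + (-3)·(-3); (-3)·1 + (-3)·(-2) + 2·(-3)) = (8, 21, -3)
w2 = Kw1 = (7·8 + 4·21 + (-3)·(-3); 4·8 + (-4)·21 + (-3)·(-3); (-3)·8 + (-3)·21 + 2·(-3)) = (149, -43, -93)
w3 = Kw2 = (1150, 1047, -504)
w4 = Kw3 = (13750, 1924, -7599)
The requested component of w4 is 13750.

13750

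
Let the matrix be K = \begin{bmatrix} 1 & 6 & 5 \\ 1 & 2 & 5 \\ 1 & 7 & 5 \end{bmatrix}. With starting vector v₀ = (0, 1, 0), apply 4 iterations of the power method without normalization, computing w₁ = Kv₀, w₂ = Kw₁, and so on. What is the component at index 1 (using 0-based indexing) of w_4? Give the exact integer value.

w1 = Kv₀ = (1·0 + 6·1 + 5·0; 1·0 + 2·1 + 5·0; 1·0 + 7·1 + 5·0) = (6, 2, 7)
w2 = Kw1 = (1·6 + 6·2 + 5·7; 1·6 + 2·2 + 5·7; 1·6 + 7·2 + 5·7) = (53, 45, 55)
w3 = Kw2 = (598, 418, 643)
w4 = Kw3 = (6321, 4649, 6739)
The requested component of w4 is 4649.

4649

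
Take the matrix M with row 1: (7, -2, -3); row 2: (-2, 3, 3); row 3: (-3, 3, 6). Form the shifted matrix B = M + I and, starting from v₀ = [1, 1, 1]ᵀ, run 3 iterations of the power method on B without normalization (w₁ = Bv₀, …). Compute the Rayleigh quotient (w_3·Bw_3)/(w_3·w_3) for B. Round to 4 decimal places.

B = M + I has rows (8, -2, -3); (-2, 4, 3); (-3, 3, 7)
w1 = Bv₀ = (8·1 + (-2)·1 + (-3)·1; (-2)·1 + 4·1 + 3·1; (-3)·1 + 3·1 + 7·1) = (3, 5, 7)
w2 = Bw1 = (8·3 + (-2)·5 + (-3)·7; (-2)·3 + 4·5 + 3·7; (-3)·3 + 3·5 + 7·7) = (-7, 35, 55)
w3 = Bw2 = (-291, 319, 511)
Bw3 = (-4499, 3391, 5407)
w3·Bw3 = 5153915; w3·w3 = 447563; μ ≈ 5153915/447563 = 11.5155

μ ≈ 11.5155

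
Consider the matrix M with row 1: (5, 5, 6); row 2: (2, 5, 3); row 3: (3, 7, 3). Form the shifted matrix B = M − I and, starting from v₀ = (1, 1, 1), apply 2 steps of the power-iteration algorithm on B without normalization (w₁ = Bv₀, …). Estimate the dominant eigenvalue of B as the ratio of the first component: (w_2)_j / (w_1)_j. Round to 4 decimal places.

μ ≈ 11.8000

B = M − I has rows (4, 5, 6); (2, 4, 3); (3, 7, 2)
w1 = Bv₀ = (4·1 + 5·1 + 6·1; 2·1 + 4·1 + 3·1; 3·1 + 7·1 + 2·1) = (15, 9, 12)
w2 = Bw1 = (4·15 + 5·9 + 6·12; 2·15 + 4·9 + 3·12; 3·15 + 7·9 + 2·12) = (177, 102, 132)
Ratio: 177/15 = 11.8000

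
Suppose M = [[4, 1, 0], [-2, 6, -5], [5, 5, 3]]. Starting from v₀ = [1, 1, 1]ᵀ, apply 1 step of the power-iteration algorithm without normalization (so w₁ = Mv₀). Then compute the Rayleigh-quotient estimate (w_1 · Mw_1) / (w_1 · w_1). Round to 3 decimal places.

w1 = Mv₀ = (5, -1, 13)
Mw1 = (19, -81, 59)
w1·Mw1 = 5·19 + (-1)·(-81) + 13·59 = 943; w1·w1 = 5·5 + (-1)·(-1) + 13·13 = 195
λ ≈ 943/195 = 4.836

4.836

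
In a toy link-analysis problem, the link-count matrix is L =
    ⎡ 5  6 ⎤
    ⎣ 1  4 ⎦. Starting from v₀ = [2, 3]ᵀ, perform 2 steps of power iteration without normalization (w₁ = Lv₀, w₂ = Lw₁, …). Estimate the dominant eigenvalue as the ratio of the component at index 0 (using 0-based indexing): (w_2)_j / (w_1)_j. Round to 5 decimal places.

λ ≈ 8.00000

w1 = Lv₀ = (5·2 + 6·3; 1·2 + 4·3) = (28, 14)
w2 = Lw1 = (5·28 + 6·14; 1·28 + 4·14) = (224, 84)
Ratio at component: 224 / 28 = 8.00000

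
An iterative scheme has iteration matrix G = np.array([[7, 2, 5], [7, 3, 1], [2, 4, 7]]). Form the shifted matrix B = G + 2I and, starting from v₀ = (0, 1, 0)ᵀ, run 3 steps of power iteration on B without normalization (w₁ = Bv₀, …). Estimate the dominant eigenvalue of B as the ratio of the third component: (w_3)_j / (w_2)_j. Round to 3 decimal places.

B = G + 2I has rows (9, 2, 5); (7, 5, 1); (2, 4, 9)
w1 = Bv₀ = (9·0 + 2·1 + 5·0; 7·0 + 5·1 + 1·0; 2·0 + 4·1 + 9·0) = (2, 5, 4)
w2 = Bw1 = (9·2 + 2·5 + 5·4; 7·2 + 5·5 + 1·4; 2·2 + 4·5 + 9·4) = (48, 43, 60)
w3 = Bw2 = (818, 611, 808)
Ratio: 808/60 = 13.467

13.467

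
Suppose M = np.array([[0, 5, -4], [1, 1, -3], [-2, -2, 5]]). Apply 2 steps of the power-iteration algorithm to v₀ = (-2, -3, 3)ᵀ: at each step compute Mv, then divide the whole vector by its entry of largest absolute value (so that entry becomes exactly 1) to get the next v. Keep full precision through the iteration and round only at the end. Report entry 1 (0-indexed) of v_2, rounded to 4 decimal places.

Mv0 = (-27.00000, -14.00000, 25.00000); divide by -27.00000 → v1 = (1.00000, 0.51852, -0.92593)
Mv1 = (6.29630, 4.29630, -7.66667); divide by -7.66667 → v2 = (-0.82126, -0.56039, 1.00000)
Requested entry of v2: -116/207 = -0.5604

-0.5604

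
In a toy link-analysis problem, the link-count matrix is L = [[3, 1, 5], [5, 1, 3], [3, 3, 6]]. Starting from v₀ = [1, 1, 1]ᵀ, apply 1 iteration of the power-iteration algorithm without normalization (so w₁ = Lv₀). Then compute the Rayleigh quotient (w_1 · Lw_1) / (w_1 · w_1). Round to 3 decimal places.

10.412

w1 = Lv₀ = (9, 9, 12)
Lw1 = (96, 90, 126)
w1·Lw1 = 9·96 + 9·90 + 12·126 = 3186; w1·w1 = 9·9 + 9·9 + 12·12 = 306
λ ≈ 3186/306 = 10.412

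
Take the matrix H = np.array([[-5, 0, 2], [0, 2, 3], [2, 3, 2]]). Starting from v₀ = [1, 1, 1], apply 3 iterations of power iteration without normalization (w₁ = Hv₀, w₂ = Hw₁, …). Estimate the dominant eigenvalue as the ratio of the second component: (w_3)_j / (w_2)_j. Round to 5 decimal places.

4.22581

w1 = Hv₀ = (-3, 5, 7)
w2 = Hw1 = (29, 31, 23)
w3 = Hw2 = (-99, 131, 197)
Ratio at component: 131 / 31 = 4.22581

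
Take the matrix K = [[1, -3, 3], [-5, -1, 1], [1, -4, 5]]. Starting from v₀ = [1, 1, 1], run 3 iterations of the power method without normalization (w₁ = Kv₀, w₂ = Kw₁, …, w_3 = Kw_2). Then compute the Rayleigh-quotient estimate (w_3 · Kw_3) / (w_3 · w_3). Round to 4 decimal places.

w1 = Kv₀ = (1, -5, 2)
w2 = Kw1 = (22, 2, 31)
w3 = Kw2 = (109, -81, 169)
Kw3 = (859, -295, 1278)
w3·Kw3 = 109·859 + (-81)·(-295) + 169·1278 = 333508; w3·w3 = 109·109 + (-81)·(-81) + 169·169 = 47003
λ ≈ 333508/47003 = 7.0955

7.0955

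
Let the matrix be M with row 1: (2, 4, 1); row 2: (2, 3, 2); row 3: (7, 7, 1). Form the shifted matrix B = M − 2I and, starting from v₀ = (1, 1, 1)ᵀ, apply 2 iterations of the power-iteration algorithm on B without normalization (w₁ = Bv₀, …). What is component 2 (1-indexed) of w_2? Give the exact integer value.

B = M − 2I has rows (0, 4, 1); (2, 1, 2); (7, 7, -1)
w1 = Bv₀ = (5, 5, 13)
w2 = Bw1 = (33, 41, 57)
Requested component of w2: 41

41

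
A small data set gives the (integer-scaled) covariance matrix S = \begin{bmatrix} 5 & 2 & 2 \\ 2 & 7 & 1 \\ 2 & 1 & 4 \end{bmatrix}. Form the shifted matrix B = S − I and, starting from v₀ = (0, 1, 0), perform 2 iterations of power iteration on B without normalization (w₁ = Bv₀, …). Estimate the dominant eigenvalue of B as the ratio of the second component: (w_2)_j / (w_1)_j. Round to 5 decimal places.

B = S − I has rows (4, 2, 2); (2, 6, 1); (2, 1, 3)
w1 = Bv₀ = (2, 6, 1)
w2 = Bw1 = (22, 41, 13)
Ratio: 41/6 = 6.83333

μ ≈ 6.83333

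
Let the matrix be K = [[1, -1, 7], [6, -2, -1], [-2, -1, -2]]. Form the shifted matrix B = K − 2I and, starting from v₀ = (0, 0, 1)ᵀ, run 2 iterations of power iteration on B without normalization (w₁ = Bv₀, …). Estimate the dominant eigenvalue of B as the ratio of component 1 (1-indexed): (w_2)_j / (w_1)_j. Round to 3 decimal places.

-4.857

B = K − 2I has rows (-1, -1, 7); (6, -4, -1); (-2, -1, -4)
w1 = Bv₀ = ((-1)·0 + (-1)·0 + 7·1; 6·0 + (-4)·0 + (-1)·1; (-2)·0 + (-1)·0 + (-4)·1) = (7, -1, -4)
w2 = Bw1 = ((-1)·7 + (-1)·(-1) + 7·(-4); 6·7 + (-4)·(-1) + (-1)·(-4); (-2)·7 + (-1)·(-1) + (-4)·(-4)) = (-34, 50, 3)
Ratio: -34/7 = -4.857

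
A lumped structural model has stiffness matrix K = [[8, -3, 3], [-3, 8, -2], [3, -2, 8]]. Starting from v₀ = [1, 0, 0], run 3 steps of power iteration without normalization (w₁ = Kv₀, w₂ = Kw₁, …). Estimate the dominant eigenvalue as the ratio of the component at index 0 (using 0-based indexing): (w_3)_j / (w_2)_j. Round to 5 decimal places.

11.95122

w1 = Kv₀ = (8, -3, 3)
w2 = Kw1 = (82, -54, 54)
w3 = Kw2 = (980, -786, 786)
Ratio at component: 980 / 82 = 11.95122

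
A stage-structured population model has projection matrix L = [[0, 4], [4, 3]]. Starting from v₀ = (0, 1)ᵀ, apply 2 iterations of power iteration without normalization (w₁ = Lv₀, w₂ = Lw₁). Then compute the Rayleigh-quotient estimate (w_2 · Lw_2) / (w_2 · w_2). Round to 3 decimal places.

w1 = Lv₀ = (0·0 + 4·1; 4·0 + 3·1) = (4, 3)
w2 = Lw1 = (0·4 + 4·3; 4·4 + 3·3) = (12, 25)
Lw2 = (100, 123)
w2·Lw2 = 12·100 + 25·123 = 4275; w2·w2 = 12·12 + 25·25 = 769
λ ≈ 4275/769 = 5.559

λ ≈ 5.559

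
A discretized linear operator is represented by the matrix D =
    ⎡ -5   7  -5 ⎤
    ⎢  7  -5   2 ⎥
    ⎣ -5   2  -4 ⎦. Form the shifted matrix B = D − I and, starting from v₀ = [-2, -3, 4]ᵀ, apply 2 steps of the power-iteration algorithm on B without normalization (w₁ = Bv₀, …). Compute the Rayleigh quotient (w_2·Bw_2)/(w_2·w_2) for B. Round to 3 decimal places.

μ ≈ -15.383

B = D − I has rows (-6, 7, -5); (7, -6, 2); (-5, 2, -5)
w1 = Bv₀ = ((-6)·(-2) + 7·(-3) + (-5)·4; 7·(-2) + (-6)·(-3) + 2·4; (-5)·(-2) + 2·(-3) + (-5)·4) = (-29, 12, -16)
w2 = Bw1 = ((-6)·(-29) + 7·12 + (-5)·(-16); 7·(-29) + (-6)·12 + 2·(-16); (-5)·(-29) + 2·12 + (-5)·(-16)) = (338, -307, 249)
Bw2 = (-5422, 4706, -3549)
w2·Bw2 = -4161079; w2·w2 = 270494; μ ≈ -4161079/270494 = -15.383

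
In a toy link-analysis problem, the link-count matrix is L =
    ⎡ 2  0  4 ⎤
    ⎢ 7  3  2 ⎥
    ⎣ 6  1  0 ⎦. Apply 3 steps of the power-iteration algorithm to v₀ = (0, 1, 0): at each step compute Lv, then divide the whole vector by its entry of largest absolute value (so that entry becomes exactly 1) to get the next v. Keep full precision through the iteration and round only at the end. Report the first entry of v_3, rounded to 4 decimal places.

Lv0 = (0.00000, 3.00000, 1.00000); divide by 3.00000 → v1 = (0.00000, 1.00000, 0.33333)
Lv1 = (1.33333, 3.66667, 1.00000); divide by 3.66667 → v2 = (0.36364, 1.00000, 0.27273)
Lv2 = (1.81818, 6.09091, 3.18182); divide by 6.09091 → v3 = (0.29851, 1.00000, 0.52239)
Requested entry of v3: 20/67 = 0.2985

0.2985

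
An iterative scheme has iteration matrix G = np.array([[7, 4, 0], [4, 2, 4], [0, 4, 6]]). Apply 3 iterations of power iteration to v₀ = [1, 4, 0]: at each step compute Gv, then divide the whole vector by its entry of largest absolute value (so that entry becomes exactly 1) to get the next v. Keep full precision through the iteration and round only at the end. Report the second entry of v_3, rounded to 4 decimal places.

Gv0 = (23.00000, 12.00000, 16.00000); divide by 23.00000 → v1 = (1.00000, 0.52174, 0.69565)
Gv1 = (9.08696, 7.82609, 6.26087); divide by 9.08696 → v2 = (1.00000, 0.86124, 0.68900)
Gv2 = (10.44498, 8.47847, 7.57895); divide by 10.44498 → v3 = (1.00000, 0.81173, 0.72561)
Requested entry of v3: 1772/2183 = 0.8117

0.8117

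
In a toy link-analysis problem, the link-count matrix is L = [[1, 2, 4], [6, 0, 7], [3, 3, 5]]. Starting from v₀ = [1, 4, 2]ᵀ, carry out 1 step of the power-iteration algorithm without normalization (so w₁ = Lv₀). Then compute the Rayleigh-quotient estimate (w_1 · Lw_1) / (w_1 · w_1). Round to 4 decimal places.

λ ≈ 10.7374

w1 = Lv₀ = (1·1 + 2·4 + 4·2; 6·1 + 0·4 + 7·2; 3·1 + 3·4 + 5·2) = (17, 20, 25)
Lw1 = (157, 277, 236)
w1·Lw1 = 17·157 + 20·277 + 25·236 = 14109; w1·w1 = 17·17 + 20·20 + 25·25 = 1314
λ ≈ 14109/1314 = 10.7374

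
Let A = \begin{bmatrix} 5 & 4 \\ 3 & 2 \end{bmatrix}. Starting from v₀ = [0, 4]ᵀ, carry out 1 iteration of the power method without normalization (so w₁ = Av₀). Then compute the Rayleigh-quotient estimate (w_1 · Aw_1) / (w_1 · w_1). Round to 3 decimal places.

λ ≈ 7.200

w1 = Av₀ = (5·0 + 4·4; 3·0 + 2·4) = (16, 8)
Aw1 = (112, 64)
w1·Aw1 = 16·112 + 8·64 = 2304; w1·w1 = 16·16 + 8·8 = 320
λ ≈ 2304/320 = 7.200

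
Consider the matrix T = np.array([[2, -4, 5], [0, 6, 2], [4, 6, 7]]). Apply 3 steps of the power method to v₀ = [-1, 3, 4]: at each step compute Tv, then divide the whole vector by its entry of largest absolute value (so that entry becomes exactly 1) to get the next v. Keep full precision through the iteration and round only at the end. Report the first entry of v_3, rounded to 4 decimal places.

Tv0 = (6.00000, 26.00000, 42.00000); divide by 42.00000 → v1 = (0.14286, 0.61905, 1.00000)
Tv1 = (2.80952, 5.71429, 11.28571); divide by 11.28571 → v2 = (0.24895, 0.50633, 1.00000)
Tv2 = (3.47257, 5.03797, 11.03376); divide by 11.03376 → v3 = (0.31472, 0.45660, 1.00000)
Requested entry of v3: 1646/5230 = 0.3147

0.3147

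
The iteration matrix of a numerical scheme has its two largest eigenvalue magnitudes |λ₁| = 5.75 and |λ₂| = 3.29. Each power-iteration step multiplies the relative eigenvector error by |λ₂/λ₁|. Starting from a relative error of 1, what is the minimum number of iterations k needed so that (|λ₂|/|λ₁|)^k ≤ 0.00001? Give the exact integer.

21

|λ₂/λ₁| = 3.29/5.75 = 0.57217
Need k ≥ ln(0.00001) / ln(0.57217) = -11.5129 / -0.5583 ≈ 20.621
Smallest integer k satisfying the bound: 21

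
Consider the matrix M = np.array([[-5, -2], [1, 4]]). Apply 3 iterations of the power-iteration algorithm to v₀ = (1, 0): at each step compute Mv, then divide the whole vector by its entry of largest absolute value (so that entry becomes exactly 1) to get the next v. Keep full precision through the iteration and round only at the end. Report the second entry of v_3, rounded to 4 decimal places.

-0.1681

Mv0 = (-5.00000, 1.00000); divide by -5.00000 → v1 = (1.00000, -0.20000)
Mv1 = (-4.60000, 0.20000); divide by -4.60000 → v2 = (1.00000, -0.04348)
Mv2 = (-4.91304, 0.82609); divide by -4.91304 → v3 = (1.00000, -0.16814)
Requested entry of v3: 19/-113 = -0.1681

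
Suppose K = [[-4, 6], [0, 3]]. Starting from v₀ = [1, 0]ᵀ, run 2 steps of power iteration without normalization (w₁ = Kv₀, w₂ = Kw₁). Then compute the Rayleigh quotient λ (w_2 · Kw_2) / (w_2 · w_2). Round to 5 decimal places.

w1 = Kv₀ = (-4, 0)
w2 = Kw1 = (16, 0)
Kw2 = (-64, 0)
w2·Kw2 = 16·(-64) + 0·0 = -1024; w2·w2 = 16·16 + 0·0 = 256
λ ≈ -1024/256 = -4.00000

-4.00000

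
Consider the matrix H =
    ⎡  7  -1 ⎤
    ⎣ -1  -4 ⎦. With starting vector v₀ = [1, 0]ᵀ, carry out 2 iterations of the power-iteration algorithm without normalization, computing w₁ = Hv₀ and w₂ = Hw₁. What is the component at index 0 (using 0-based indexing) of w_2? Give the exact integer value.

w1 = Hv₀ = (7, -1)
w2 = Hw1 = (50, -3)
The requested component of w2 is 50.

50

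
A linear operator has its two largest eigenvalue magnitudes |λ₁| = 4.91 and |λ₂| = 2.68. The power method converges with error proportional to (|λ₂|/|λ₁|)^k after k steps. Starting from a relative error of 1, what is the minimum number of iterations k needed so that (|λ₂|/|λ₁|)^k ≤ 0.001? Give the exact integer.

12

|λ₂/λ₁| = 2.68/4.91 = 0.54582
Need k ≥ ln(0.001) / ln(0.54582) = -6.9078 / -0.6055 ≈ 11.409
Smallest integer k satisfying the bound: 12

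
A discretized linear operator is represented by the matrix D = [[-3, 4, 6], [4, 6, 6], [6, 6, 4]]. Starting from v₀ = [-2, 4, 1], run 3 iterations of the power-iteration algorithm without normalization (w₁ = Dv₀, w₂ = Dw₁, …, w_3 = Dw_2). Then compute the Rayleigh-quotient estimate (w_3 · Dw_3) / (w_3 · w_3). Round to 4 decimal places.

w1 = Dv₀ = (28, 22, 16)
w2 = Dw1 = (100, 340, 364)
w3 = Dw2 = (3244, 4624, 4096)
Dw3 = (33340, 65296, 63592)
w3·Dw3 = 3244·33340 + 4624·65296 + 4096·63592 = 670556496; w3·w3 = 3244·3244 + 4624·4624 + 4096·4096 = 48682128
λ ≈ 670556496/48682128 = 13.7742

13.7742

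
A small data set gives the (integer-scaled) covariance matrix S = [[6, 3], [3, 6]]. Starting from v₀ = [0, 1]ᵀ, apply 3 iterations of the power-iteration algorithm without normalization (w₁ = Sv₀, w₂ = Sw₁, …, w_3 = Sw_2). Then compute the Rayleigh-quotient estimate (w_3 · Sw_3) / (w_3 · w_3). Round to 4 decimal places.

8.9918

w1 = Sv₀ = (6·0 + 3·1; 3·0 + 6·1) = (3, 6)
w2 = Sw1 = (6·3 + 3·6; 3·3 + 6·6) = (36, 45)
w3 = Sw2 = (351, 378)
Sw3 = (3240, 3321)
w3·Sw3 = 351·3240 + 378·3321 = 2392578; w3·w3 = 351·351 + 378·378 = 266085
λ ≈ 2392578/266085 = 8.9918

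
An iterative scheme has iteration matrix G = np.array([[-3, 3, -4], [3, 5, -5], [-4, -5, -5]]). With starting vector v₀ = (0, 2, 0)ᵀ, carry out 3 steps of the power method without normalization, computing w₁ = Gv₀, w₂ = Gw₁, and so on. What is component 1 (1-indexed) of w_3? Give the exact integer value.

w1 = Gv₀ = (6, 10, -10)
w2 = Gw1 = (52, 118, -24)
w3 = Gw2 = (294, 866, -678)
The requested component of w3 is 294.

294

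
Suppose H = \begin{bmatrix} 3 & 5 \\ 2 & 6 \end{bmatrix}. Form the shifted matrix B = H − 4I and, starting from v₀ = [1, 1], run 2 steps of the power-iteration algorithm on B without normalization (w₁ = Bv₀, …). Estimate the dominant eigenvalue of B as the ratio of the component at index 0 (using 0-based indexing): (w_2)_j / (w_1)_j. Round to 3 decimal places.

4.000

B = H − 4I has rows (-1, 5); (2, 2)
w1 = Bv₀ = ((-1)·1 + 5·1; 2·1 + 2·1) = (4, 4)
w2 = Bw1 = ((-1)·4 + 5·4; 2·4 + 2·4) = (16, 16)
Ratio: 16/4 = 4.000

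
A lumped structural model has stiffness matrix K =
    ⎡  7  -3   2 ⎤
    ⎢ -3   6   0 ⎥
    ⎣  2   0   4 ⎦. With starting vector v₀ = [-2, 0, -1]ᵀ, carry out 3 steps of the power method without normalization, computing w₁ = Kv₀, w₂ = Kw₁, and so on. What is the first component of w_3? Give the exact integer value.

w1 = Kv₀ = (-16, 6, -8)
w2 = Kw1 = (-146, 84, -64)
w3 = Kw2 = (-1402, 942, -548)
The requested component of w3 is -1402.

-1402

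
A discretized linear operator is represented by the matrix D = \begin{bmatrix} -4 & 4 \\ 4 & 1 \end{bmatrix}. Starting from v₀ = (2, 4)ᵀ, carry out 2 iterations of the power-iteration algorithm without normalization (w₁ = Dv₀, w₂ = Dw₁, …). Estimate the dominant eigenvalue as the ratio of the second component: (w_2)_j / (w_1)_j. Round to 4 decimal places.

w1 = Dv₀ = (8, 12)
w2 = Dw1 = (16, 44)
Ratio at component: 44 / 12 = 3.6667

λ ≈ 3.6667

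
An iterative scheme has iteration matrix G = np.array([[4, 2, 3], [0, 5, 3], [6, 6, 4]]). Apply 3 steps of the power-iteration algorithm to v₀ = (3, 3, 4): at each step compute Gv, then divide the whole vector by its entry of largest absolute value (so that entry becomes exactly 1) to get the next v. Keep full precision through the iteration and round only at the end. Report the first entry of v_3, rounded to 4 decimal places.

Gv0 = (30.00000, 27.00000, 52.00000); divide by 52.00000 → v1 = (0.57692, 0.51923, 1.00000)
Gv1 = (6.34615, 5.59615, 10.57692); divide by 10.57692 → v2 = (0.60000, 0.52909, 1.00000)
Gv2 = (6.45818, 5.64545, 10.77455); divide by 10.77455 → v3 = (0.59939, 0.52396, 1.00000)
Requested entry of v3: 3552/5926 = 0.5994

0.5994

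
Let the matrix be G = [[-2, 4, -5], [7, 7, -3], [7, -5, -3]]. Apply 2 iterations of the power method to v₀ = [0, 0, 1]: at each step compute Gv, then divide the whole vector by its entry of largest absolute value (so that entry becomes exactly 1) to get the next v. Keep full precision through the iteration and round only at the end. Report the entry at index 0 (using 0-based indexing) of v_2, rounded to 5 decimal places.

Gv0 = (-5.000000, -3.000000, -3.000000); divide by -5.000000 → v1 = (1.000000, 0.600000, 0.600000)
Gv1 = (-2.600000, 9.400000, 2.200000); divide by 9.400000 → v2 = (-0.276596, 1.000000, 0.234043)
Requested entry of v2: 13/-47 = -0.27660

-0.27660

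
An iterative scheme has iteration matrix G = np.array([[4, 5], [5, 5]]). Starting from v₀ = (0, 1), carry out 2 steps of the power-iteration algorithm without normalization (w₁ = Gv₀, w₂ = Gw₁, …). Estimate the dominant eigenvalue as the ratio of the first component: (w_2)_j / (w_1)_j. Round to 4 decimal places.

w1 = Gv₀ = (4·0 + 5·1; 5·0 + 5·1) = (5, 5)
w2 = Gw1 = (4·5 + 5·5; 5·5 + 5·5) = (45, 50)
Ratio at component: 45 / 5 = 9.0000

λ ≈ 9.0000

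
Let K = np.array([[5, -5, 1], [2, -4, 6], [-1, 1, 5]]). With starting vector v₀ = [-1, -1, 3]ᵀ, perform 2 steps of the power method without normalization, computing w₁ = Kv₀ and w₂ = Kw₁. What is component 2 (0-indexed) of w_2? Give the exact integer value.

92

w1 = Kv₀ = (3, 20, 15)
w2 = Kw1 = (-70, 16, 92)
The requested component of w2 is 92.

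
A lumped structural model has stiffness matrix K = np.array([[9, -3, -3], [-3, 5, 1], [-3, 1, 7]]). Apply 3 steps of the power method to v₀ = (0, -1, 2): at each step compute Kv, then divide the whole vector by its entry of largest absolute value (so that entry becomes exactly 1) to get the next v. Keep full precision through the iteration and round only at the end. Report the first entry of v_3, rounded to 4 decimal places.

-0.9627

Kv0 = (-3.00000, -3.00000, 13.00000); divide by 13.00000 → v1 = (-0.23077, -0.23077, 1.00000)
Kv1 = (-4.38462, 0.53846, 7.46154); divide by 7.46154 → v2 = (-0.58763, 0.07216, 1.00000)
Kv2 = (-8.50515, 3.12371, 8.83505); divide by 8.83505 → v3 = (-0.96266, 0.35356, 1.00000)
Requested entry of v3: -825/857 = -0.9627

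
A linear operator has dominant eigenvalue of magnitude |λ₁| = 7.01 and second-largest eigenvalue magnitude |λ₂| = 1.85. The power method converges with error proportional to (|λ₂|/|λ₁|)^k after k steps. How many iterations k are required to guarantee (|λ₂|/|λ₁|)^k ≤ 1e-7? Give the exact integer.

|λ₂/λ₁| = 1.85/7.01 = 0.26391
Need k ≥ ln(1e-7) / ln(0.26391) = -16.1181 / -1.3322 ≈ 12.099
Smallest integer k satisfying the bound: 13

13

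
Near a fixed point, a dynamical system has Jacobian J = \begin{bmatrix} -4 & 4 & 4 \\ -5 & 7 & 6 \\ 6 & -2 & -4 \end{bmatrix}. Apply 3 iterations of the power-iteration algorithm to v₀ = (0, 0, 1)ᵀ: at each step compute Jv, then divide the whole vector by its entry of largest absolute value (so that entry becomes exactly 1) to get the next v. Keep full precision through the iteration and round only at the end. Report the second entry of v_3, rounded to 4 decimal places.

1.0000

Jv0 = (4.00000, 6.00000, -4.00000); divide by 6.00000 → v1 = (0.66667, 1.00000, -0.66667)
Jv1 = (-1.33333, -0.33333, 4.66667); divide by 4.66667 → v2 = (-0.28571, -0.07143, 1.00000)
Jv2 = (4.85714, 6.92857, -5.57143); divide by 6.92857 → v3 = (0.70103, 1.00000, -0.80412)
Requested entry of v3: 194/194 = 1.0000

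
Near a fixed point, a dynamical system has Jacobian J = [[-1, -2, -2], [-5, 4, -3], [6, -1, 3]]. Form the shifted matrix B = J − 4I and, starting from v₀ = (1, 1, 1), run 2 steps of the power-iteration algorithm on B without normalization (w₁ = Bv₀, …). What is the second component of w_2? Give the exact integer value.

33

B = J − 4I has rows (-5, -2, -2); (-5, 0, -3); (6, -1, -1)
w1 = Bv₀ = ((-5)·1 + (-2)·1 + (-2)·1; (-5)·1 + 0·1 + (-3)·1; 6·1 + (-1)·1 + (-1)·1) = (-9, -8, 4)
w2 = Bw1 = ((-5)·(-9) + (-2)·(-8) + (-2)·4; (-5)·(-9) + 0·(-8) + (-3)·4; 6·(-9) + (-1)·(-8) + (-1)·4) = (53, 33, -50)
Requested component of w2: 33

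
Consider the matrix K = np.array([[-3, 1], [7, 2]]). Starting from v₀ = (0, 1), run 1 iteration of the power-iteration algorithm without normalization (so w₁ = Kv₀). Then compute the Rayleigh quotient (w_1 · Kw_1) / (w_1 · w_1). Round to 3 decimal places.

w1 = Kv₀ = ((-3)·0 + 1·1; 7·0 + 2·1) = (1, 2)
Kw1 = (-1, 11)
w1·Kw1 = 1·(-1) + 2·11 = 21; w1·w1 = 1·1 + 2·2 = 5
λ ≈ 21/5 = 4.200

4.200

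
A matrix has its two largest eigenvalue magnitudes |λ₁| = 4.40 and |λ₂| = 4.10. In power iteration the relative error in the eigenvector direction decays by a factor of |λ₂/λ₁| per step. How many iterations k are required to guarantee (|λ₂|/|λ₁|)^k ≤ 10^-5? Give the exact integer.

|λ₂/λ₁| = 4.10/4.40 = 0.93182
Need k ≥ ln(10^-5) / ln(0.93182) = -11.5129 / -0.0706 ≈ 163.032
Smallest integer k satisfying the bound: 164

164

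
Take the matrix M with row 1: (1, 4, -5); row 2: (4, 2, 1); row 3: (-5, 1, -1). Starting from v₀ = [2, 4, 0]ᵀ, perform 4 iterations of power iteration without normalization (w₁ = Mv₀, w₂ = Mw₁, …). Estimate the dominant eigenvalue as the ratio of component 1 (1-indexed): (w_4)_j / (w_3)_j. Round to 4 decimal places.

w1 = Mv₀ = (18, 16, -6)
w2 = Mw1 = (112, 98, -68)
w3 = Mw2 = (844, 576, -394)
w4 = Mw3 = (5118, 4134, -3250)
Ratio at component: 5118 / 844 = 6.0640

6.0640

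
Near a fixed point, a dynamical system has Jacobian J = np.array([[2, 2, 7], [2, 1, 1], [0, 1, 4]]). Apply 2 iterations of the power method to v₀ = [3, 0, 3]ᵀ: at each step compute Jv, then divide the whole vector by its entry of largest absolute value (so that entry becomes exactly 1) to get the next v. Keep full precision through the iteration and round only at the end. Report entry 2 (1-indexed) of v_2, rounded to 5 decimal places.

Jv0 = (27.000000, 9.000000, 12.000000); divide by 27.000000 → v1 = (1.000000, 0.333333, 0.444444)
Jv1 = (5.777778, 2.777778, 2.111111); divide by 5.777778 → v2 = (1.000000, 0.480769, 0.365385)
Requested entry of v2: 75/156 = 0.48077

0.48077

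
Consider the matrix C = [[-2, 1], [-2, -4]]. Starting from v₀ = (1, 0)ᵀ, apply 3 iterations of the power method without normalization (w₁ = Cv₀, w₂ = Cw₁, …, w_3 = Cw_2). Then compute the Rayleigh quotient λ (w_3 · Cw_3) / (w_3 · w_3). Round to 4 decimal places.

λ ≈ -3.8035

w1 = Cv₀ = ((-2)·1 + 1·0; (-2)·1 + (-4)·0) = (-2, -2)
w2 = Cw1 = ((-2)·(-2) + 1·(-2); (-2)·(-2) + (-4)·(-2)) = (2, 12)
w3 = Cw2 = (8, -52)
Cw3 = (-68, 192)
w3·Cw3 = 8·(-68) + (-52)·192 = -10528; w3·w3 = 8·8 + (-52)·(-52) = 2768
λ ≈ -10528/2768 = -3.8035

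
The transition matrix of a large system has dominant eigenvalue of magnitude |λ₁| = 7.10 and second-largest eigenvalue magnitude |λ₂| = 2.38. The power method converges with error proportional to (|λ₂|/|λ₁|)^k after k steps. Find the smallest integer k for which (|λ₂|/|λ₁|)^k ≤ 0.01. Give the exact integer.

5

|λ₂/λ₁| = 2.38/7.10 = 0.33521
Need k ≥ ln(0.01) / ln(0.33521) = -4.6052 / -1.0930 ≈ 4.213
Smallest integer k satisfying the bound: 5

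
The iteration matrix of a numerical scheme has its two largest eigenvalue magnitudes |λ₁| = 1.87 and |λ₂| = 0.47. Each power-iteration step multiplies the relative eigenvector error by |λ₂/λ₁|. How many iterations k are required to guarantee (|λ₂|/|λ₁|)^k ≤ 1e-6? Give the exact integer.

|λ₂/λ₁| = 0.47/1.87 = 0.25134
Need k ≥ ln(1e-6) / ln(0.25134) = -13.8155 / -1.3810 ≈ 10.004
Smallest integer k satisfying the bound: 11

11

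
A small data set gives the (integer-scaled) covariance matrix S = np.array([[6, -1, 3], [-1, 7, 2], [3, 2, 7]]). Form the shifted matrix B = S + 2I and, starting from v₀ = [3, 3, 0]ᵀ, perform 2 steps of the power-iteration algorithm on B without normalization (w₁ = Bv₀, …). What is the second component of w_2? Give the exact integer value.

225

B = S + 2I has rows (8, -1, 3); (-1, 9, 2); (3, 2, 9)
w1 = Bv₀ = (8·3 + (-1)·3 + 3·0; (-1)·3 + 9·3 + 2·0; 3·3 + 2·3 + 9·0) = (21, 24, 15)
w2 = Bw1 = (8·21 + (-1)·24 + 3·15; (-1)·21 + 9·24 + 2·15; 3·21 + 2·24 + 9·15) = (189, 225, 246)
Requested component of w2: 225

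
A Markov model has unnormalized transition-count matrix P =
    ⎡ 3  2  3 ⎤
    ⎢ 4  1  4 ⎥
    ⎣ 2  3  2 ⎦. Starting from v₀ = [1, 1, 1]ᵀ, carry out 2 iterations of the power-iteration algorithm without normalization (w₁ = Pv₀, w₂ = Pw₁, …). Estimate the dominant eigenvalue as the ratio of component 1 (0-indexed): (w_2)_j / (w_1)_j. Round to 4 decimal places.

w1 = Pv₀ = (3·1 + 2·1 + 3·1; 4·1 + 1·1 + 4·1; 2·1 + 3·1 + 2·1) = (8, 9, 7)
w2 = Pw1 = (3·8 + 2·9 + 3·7; 4·8 + 1·9 + 4·7; 2·8 + 3·9 + 2·7) = (63, 69, 57)
Ratio at component: 69 / 9 = 7.6667

7.6667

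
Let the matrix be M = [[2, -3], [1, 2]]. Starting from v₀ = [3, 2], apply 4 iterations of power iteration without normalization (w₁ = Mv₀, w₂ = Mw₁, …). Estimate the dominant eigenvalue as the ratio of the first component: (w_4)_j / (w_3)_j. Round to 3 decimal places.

w1 = Mv₀ = (2·3 + (-3)·2; 1·3 + 2·2) = (0, 7)
w2 = Mw1 = (2·0 + (-3)·7; 1·0 + 2·7) = (-21, 14)
w3 = Mw2 = (-84, 7)
w4 = Mw3 = (-189, -70)
Ratio at component: -189 / -84 = 2.250

λ ≈ 2.250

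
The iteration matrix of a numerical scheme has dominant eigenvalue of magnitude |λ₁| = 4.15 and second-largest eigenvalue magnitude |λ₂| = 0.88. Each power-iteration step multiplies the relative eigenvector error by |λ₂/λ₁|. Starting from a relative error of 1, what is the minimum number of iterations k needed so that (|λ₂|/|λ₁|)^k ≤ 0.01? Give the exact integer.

3

|λ₂/λ₁| = 0.88/4.15 = 0.21205
Need k ≥ ln(0.01) / ln(0.21205) = -4.6052 / -1.5509 ≈ 2.969
Smallest integer k satisfying the bound: 3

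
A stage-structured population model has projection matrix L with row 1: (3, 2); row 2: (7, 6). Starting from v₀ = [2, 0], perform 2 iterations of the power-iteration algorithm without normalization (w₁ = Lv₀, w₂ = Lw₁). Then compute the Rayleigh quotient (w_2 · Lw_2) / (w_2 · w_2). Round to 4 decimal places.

w1 = Lv₀ = (6, 14)
w2 = Lw1 = (46, 126)
Lw2 = (390, 1078)
w2·Lw2 = 46·390 + 126·1078 = 153768; w2·w2 = 46·46 + 126·126 = 17992
λ ≈ 153768/17992 = 8.5465

λ ≈ 8.5465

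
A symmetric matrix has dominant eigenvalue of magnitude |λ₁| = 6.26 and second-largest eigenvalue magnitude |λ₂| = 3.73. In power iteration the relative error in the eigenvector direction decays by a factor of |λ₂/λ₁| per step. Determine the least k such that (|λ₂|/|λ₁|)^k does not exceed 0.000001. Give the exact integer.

|λ₂/λ₁| = 3.73/6.26 = 0.59585
Need k ≥ ln(0.000001) / ln(0.59585) = -13.8155 / -0.5178 ≈ 26.683
Smallest integer k satisfying the bound: 27

27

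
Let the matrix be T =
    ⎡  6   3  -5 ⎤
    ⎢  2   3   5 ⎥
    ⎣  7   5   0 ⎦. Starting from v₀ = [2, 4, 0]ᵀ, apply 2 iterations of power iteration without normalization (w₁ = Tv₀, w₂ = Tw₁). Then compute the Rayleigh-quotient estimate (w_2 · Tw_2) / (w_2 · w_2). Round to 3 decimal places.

w1 = Tv₀ = (6·2 + 3·4 + (-5)·0; 2·2 + 3·4 + 5·0; 7·2 + 5·4 + 0·0) = (24, 16, 34)
w2 = Tw1 = (6·24 + 3·16 + (-5)·34; 2·24 + 3·16 + 5·34; 7·24 + 5·16 + 0·34) = (22, 266, 248)
Tw2 = (-310, 2082, 1484)
w2·Tw2 = 22·(-310) + 266·2082 + 248·1484 = 915024; w2·w2 = 22·22 + 266·266 + 248·248 = 132744
λ ≈ 915024/132744 = 6.893

6.893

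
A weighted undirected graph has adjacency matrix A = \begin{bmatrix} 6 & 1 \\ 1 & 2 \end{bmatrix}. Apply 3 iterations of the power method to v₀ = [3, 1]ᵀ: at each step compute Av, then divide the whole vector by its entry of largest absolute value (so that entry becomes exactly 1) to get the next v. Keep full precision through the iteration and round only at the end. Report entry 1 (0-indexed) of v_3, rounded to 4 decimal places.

Av0 = (19.00000, 5.00000); divide by 19.00000 → v1 = (1.00000, 0.26316)
Av1 = (6.26316, 1.52632); divide by 6.26316 → v2 = (1.00000, 0.24370)
Av2 = (6.24370, 1.48739); divide by 6.24370 → v3 = (1.00000, 0.23822)
Requested entry of v3: 177/743 = 0.2382

0.2382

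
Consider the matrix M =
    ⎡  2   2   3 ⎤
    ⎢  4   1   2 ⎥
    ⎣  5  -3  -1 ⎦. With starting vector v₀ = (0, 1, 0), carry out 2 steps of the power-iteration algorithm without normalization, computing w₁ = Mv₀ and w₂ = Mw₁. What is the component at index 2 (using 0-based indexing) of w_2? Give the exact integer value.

10

w1 = Mv₀ = (2·0 + 2·1 + 3·0; 4·0 + 1·1 + 2·0; 5·0 + (-3)·1 + (-1)·0) = (2, 1, -3)
w2 = Mw1 = (2·2 + 2·1 + 3·(-3); 4·2 + 1·1 + 2·(-3); 5·2 + (-3)·1 + (-1)·(-3)) = (-3, 3, 10)
The requested component of w2 is 10.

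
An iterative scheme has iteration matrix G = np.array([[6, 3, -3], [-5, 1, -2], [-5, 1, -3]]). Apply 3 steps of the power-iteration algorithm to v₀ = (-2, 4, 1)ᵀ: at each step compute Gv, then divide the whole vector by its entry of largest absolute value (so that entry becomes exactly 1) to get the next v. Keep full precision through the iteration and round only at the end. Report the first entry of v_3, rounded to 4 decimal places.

Gv0 = (-3.00000, 12.00000, 11.00000); divide by 12.00000 → v1 = (-0.25000, 1.00000, 0.91667)
Gv1 = (-1.25000, 0.41667, -0.50000); divide by -1.25000 → v2 = (1.00000, -0.33333, 0.40000)
Gv2 = (3.80000, -6.13333, -6.53333); divide by -6.53333 → v3 = (-0.58163, 0.93878, 1.00000)
Requested entry of v3: -57/98 = -0.5816

-0.5816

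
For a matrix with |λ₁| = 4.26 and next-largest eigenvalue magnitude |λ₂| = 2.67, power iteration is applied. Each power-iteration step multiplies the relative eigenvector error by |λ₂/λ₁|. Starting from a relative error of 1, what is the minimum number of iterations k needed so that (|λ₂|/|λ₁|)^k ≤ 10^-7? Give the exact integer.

|λ₂/λ₁| = 2.67/4.26 = 0.62676
Need k ≥ ln(10^-7) / ln(0.62676) = -16.1181 / -0.4672 ≈ 34.500
Smallest integer k satisfying the bound: 35

35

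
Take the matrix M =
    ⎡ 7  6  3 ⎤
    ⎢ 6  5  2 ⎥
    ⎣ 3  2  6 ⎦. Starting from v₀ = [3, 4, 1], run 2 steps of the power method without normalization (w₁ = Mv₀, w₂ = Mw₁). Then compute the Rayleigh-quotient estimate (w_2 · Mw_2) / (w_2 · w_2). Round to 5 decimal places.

λ ≈ 13.73613

w1 = Mv₀ = (7·3 + 6·4 + 3·1; 6·3 + 5·4 + 2·1; 3·3 + 2·4 + 6·1) = (48, 40, 23)
w2 = Mw1 = (7·48 + 6·40 + 3·23; 6·48 + 5·40 + 2·23; 3·48 + 2·40 + 6·23) = (645, 534, 362)
Mw2 = (8805, 7264, 5175)
w2·Mw2 = 645·8805 + 534·7264 + 362·5175 = 11431551; w2·w2 = 645·645 + 534·534 + 362·362 = 832225
λ ≈ 11431551/832225 = 13.73613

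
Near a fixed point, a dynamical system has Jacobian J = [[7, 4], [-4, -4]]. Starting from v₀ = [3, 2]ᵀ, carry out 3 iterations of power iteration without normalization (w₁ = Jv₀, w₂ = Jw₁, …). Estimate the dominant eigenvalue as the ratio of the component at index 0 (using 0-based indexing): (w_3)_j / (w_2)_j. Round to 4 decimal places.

w1 = Jv₀ = (29, -20)
w2 = Jw1 = (123, -36)
w3 = Jw2 = (717, -348)
Ratio at component: 717 / 123 = 5.8293

λ ≈ 5.8293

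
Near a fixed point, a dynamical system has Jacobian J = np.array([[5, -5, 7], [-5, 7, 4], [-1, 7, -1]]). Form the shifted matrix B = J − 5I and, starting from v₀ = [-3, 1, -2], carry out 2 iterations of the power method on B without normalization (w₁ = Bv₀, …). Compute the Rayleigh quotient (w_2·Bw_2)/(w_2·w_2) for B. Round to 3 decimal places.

B = J − 5I has rows (0, -5, 7); (-5, 2, 4); (-1, 7, -6)
w1 = Bv₀ = (0·(-3) + (-5)·1 + 7·(-2); (-5)·(-3) + 2·1 + 4·(-2); (-1)·(-3) + 7·1 + (-6)·(-2)) = (-19, 9, 22)
w2 = Bw1 = (0·(-19) + (-5)·9 + 7·22; (-5)·(-19) + 2·9 + 4·22; (-1)·(-19) + 7·9 + (-6)·22) = (109, 201, -50)
Bw2 = (-1355, -343, 1598)
w2·Bw2 = -296538; w2·w2 = 54782; μ ≈ -296538/54782 = -5.413

-5.413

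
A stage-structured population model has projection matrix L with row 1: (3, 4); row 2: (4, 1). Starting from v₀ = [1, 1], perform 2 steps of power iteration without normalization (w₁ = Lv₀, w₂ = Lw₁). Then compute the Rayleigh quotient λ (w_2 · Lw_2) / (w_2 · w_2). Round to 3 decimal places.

w1 = Lv₀ = (3·1 + 4·1; 4·1 + 1·1) = (7, 5)
w2 = Lw1 = (3·7 + 4·5; 4·7 + 1·5) = (41, 33)
Lw2 = (255, 197)
w2·Lw2 = 41·255 + 33·197 = 16956; w2·w2 = 41·41 + 33·33 = 2770
λ ≈ 16956/2770 = 6.121

λ ≈ 6.121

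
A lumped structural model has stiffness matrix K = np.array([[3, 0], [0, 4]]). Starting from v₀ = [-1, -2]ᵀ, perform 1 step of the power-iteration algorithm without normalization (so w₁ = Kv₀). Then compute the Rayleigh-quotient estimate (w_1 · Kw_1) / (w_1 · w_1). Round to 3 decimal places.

w1 = Kv₀ = (3·(-1) + 0·(-2); 0·(-1) + 4·(-2)) = (-3, -8)
Kw1 = (-9, -32)
w1·Kw1 = (-3)·(-9) + (-8)·(-32) = 283; w1·w1 = (-3)·(-3) + (-8)·(-8) = 73
λ ≈ 283/73 = 3.877

3.877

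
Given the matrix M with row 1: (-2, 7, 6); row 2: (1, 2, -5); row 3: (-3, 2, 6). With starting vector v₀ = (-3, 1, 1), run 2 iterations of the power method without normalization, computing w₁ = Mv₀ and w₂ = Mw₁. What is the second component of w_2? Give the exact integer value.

w1 = Mv₀ = ((-2)·(-3) + 7·1 + 6·1; 1·(-3) + 2·1 + (-5)·1; (-3)·(-3) + 2·1 + 6·1) = (19, -6, 17)
w2 = Mw1 = ((-2)·19 + 7·(-6) + 6·17; 1·19 + 2·(-6) + (-5)·17; (-3)·19 + 2·(-6) + 6·17) = (22, -78, 33)
The requested component of w2 is -78.

-78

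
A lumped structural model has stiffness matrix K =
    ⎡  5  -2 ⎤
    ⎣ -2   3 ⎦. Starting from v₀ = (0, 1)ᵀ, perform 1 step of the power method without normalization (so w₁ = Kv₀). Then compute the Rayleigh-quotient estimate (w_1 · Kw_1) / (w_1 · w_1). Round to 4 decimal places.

λ ≈ 5.4615

w1 = Kv₀ = (-2, 3)
Kw1 = (-16, 13)
w1·Kw1 = (-2)·(-16) + 3·13 = 71; w1·w1 = (-2)·(-2) + 3·3 = 13
λ ≈ 71/13 = 5.4615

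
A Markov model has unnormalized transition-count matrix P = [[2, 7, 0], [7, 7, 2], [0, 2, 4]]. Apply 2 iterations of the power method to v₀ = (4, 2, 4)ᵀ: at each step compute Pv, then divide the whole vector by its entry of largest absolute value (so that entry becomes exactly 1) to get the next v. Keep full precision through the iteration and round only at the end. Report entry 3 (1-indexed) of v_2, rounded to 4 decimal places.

Pv0 = (22.00000, 50.00000, 20.00000); divide by 50.00000 → v1 = (0.44000, 1.00000, 0.40000)
Pv1 = (7.88000, 10.88000, 3.60000); divide by 10.88000 → v2 = (0.72426, 1.00000, 0.33088)
Requested entry of v2: 180/544 = 0.3309

0.3309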